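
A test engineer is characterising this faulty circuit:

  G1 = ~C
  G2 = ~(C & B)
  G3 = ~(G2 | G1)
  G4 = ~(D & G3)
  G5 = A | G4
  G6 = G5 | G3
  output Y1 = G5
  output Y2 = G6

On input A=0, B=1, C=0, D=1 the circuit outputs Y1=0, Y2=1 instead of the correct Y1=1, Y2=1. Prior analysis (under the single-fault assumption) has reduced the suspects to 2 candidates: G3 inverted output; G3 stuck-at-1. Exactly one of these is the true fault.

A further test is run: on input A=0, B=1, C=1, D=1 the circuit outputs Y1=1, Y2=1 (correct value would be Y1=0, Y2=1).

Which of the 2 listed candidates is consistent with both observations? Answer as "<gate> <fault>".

Evaluate each candidate on input A=0, B=1, C=1, D=1:
  G3 inverted output: G1=0, G2=0, G3=0 [inverted output], G4=1, G5=1, G6=1 → Y1=1, Y2=1 — matches
  G3 stuck-at-1: G1=0, G2=0, G3=1 [stuck-at-1], G4=0, G5=0, G6=1 → Y1=0, Y2=1 — eliminated
Only G3 inverted output reproduces the observed Y1=1, Y2=1.

G3 inverted output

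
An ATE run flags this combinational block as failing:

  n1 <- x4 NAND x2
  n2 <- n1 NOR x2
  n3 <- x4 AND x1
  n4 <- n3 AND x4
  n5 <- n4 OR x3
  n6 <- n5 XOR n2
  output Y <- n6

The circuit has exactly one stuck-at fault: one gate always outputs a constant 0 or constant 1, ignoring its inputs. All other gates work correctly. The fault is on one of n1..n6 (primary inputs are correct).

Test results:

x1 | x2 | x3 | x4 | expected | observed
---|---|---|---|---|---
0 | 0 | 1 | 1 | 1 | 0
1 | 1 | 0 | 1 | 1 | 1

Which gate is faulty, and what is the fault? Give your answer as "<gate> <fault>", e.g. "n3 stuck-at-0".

n1 stuck-at-0

Fault-free values for test 1 (x1=0, x2=0, x3=1, x4=1): n1=1, n2=0, n3=0, n4=0, n5=1, n6=1, giving Y=1. Observed 0.
Test 1: faults giving observed 0 are {n1 stuck-at-0, n2 stuck-at-1, n5 stuck-at-0, n6 stuck-at-0}.
Test 2 (x1=1, x2=1, x3=0, x4=1): fault-free n1=0, n2=0, n3=1, n4=1, n5=1, n6=1 → 1; observed 1. Eliminates n2 stuck-at-1, n5 stuck-at-0, n6 stuck-at-0.
Only n1 stuck-at-0 is consistent with every test.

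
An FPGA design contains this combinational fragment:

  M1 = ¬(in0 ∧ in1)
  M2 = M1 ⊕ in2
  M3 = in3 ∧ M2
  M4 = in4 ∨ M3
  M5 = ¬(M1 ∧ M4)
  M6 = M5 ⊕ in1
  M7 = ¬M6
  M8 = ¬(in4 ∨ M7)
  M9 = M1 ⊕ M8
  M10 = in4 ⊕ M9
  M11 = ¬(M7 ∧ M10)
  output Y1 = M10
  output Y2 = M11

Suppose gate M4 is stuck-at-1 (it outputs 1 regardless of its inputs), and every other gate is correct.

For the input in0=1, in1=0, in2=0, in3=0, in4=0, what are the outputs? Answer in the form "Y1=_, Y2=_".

Propagate with M4 forced: M1=1, M2=1, M3=0, M4=1 [stuck-at-1], M5=0, M6=0, M7=1, M8=0, M9=1, M10=1, M11=0.
So the outputs are Y1=1, Y2=0. (Without the fault they would be Y1=0, Y2=1.)

Y1=1, Y2=0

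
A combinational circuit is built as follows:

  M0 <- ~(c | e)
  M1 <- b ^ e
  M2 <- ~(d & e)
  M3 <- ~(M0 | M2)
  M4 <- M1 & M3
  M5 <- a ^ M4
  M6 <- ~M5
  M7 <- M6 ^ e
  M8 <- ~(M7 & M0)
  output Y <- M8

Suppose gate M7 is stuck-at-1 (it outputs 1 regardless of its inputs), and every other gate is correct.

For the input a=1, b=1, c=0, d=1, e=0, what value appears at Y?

Propagate with M7 forced: M0=1, M1=1, M2=1, M3=0, M4=0, M5=1, M6=0, M7=1 [stuck-at-1], M8=0.
So Y = 0. (Without the fault it would be 1.)

0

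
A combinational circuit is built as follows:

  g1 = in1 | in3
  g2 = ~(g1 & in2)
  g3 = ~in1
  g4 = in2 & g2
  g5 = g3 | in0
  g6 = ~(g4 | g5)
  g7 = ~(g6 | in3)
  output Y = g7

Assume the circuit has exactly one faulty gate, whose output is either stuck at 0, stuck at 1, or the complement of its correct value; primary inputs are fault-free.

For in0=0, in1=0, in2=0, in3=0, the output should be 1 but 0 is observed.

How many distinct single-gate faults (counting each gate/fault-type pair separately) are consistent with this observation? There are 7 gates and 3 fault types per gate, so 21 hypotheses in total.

8

Fault-free: g1=0, g2=1, g3=1, g4=0, g5=1, g6=0, g7=1 → 1. Observed 0.
  g1: none of the 3 fault types match ✗
  g2: none of the 3 fault types match ✗
  g3: stuck-at-0, inverted output ✓; others ✗
  g4: none of the 3 fault types match ✗
  g5: stuck-at-0, inverted output ✓; others ✗
  g6: stuck-at-1, inverted output ✓; others ✗
  g7: stuck-at-0, inverted output ✓; others ✗
Consistent faults: {g3 stuck-at-0, g3 inverted output, g5 stuck-at-0, g5 inverted output, g6 stuck-at-1, g6 inverted output, g7 stuck-at-0, g7 inverted output} — 8 in all.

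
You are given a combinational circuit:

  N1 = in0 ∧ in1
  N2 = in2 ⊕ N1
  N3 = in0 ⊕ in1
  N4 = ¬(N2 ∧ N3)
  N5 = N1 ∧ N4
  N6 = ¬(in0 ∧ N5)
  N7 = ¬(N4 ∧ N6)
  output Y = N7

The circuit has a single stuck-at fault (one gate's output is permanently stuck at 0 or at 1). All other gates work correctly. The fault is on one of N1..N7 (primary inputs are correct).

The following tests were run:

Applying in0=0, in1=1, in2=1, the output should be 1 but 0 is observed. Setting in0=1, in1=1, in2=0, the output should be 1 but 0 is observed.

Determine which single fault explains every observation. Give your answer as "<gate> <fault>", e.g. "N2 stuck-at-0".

N7 stuck-at-0

Fault-free values for test 1 (in0=0, in1=1, in2=1): N1=0, N2=1, N3=1, N4=0, N5=0, N6=1, N7=1, giving Y=1. Observed 0.
Test 1: faults giving observed 0 are {N1 stuck-at-1, N2 stuck-at-0, N3 stuck-at-0, N4 stuck-at-1, N7 stuck-at-0}.
Test 2 (in0=1, in1=1, in2=0): fault-free N1=1, N2=1, N3=0, N4=1, N5=1, N6=0, N7=1 → 1; observed 0. Eliminates N1 stuck-at-1, N2 stuck-at-0, N3 stuck-at-0, N4 stuck-at-1.
Only N7 stuck-at-0 is consistent with every test.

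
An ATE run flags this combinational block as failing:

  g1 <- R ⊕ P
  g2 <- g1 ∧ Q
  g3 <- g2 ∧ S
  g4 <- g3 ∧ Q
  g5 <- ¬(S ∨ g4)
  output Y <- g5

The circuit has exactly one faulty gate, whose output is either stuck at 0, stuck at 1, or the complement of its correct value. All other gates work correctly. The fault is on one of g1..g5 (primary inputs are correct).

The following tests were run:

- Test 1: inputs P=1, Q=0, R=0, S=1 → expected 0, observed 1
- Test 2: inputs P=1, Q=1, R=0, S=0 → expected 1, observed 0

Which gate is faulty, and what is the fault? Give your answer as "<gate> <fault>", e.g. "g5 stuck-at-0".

g5 inverted output

Fault-free values for test 1 (P=1, Q=0, R=0, S=1): g1=1, g2=0, g3=0, g4=0, g5=0, giving Y=0. Observed 1.
Test 1: faults giving observed 1 are {g5 stuck-at-1, g5 inverted output}.
Test 2 (P=1, Q=1, R=0, S=0): fault-free g1=1, g2=1, g3=0, g4=0, g5=1 → 1; observed 0. Eliminates g5 stuck-at-1.
Only g5 inverted output is consistent with every test.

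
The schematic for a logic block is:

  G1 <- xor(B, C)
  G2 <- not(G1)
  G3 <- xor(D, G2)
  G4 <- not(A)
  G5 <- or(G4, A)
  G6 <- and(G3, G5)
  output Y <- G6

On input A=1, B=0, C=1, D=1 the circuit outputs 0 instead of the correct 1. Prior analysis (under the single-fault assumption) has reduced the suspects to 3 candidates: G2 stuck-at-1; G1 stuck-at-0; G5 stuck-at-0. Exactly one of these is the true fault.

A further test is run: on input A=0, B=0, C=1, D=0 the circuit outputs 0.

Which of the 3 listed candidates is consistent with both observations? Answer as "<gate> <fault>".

Evaluate each candidate on input A=0, B=0, C=1, D=0:
  G2 stuck-at-1: G1=1, G2=1 [stuck-at-1], G3=1, G4=1, G5=1, G6=1 → 1 — eliminated
  G1 stuck-at-0: G1=0 [stuck-at-0], G2=1, G3=1, G4=1, G5=1, G6=1 → 1 — eliminated
  G5 stuck-at-0: G1=1, G2=0, G3=0, G4=1, G5=0 [stuck-at-0], G6=0 → 0 — matches
Only G5 stuck-at-0 reproduces the observed 0.

G5 stuck-at-0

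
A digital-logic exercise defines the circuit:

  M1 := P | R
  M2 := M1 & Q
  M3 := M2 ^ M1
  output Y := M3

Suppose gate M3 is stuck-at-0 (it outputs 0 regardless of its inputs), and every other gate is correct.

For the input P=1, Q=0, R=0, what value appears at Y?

0

Propagate with M3 forced: M1=1, M2=0, M3=0 [stuck-at-0].
So Y = 0. (Without the fault it would be 1.)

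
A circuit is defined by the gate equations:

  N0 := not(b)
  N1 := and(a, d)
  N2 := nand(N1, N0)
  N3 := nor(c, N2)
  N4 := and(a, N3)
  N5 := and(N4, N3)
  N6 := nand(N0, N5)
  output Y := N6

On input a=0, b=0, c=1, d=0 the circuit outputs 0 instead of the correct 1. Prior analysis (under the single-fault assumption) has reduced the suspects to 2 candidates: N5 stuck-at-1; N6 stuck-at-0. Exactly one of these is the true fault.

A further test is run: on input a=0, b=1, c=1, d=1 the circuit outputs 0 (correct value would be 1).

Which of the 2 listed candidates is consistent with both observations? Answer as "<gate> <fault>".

Evaluate each candidate on input a=0, b=1, c=1, d=1:
  N5 stuck-at-1: N0=0, N1=0, N2=1, N3=0, N4=0, N5=1 [stuck-at-1], N6=1 → 1 — eliminated
  N6 stuck-at-0: N0=0, N1=0, N2=1, N3=0, N4=0, N5=0, N6=0 [stuck-at-0] → 0 — matches
Only N6 stuck-at-0 reproduces the observed 0.

N6 stuck-at-0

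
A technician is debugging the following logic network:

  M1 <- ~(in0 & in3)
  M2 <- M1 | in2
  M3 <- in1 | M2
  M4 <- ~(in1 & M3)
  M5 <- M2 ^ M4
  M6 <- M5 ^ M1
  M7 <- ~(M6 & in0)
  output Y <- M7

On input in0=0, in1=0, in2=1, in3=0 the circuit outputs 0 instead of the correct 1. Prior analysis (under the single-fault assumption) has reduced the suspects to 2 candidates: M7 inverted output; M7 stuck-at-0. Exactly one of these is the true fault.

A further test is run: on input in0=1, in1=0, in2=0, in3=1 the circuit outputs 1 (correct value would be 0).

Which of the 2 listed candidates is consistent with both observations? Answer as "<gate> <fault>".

M7 inverted output

Evaluate each candidate on input in0=1, in1=0, in2=0, in3=1:
  M7 inverted output: M1=0, M2=0, M3=0, M4=1, M5=1, M6=1, M7=1 [inverted output] → 1 — matches
  M7 stuck-at-0: M1=0, M2=0, M3=0, M4=1, M5=1, M6=1, M7=0 [stuck-at-0] → 0 — eliminated
Only M7 inverted output reproduces the observed 1.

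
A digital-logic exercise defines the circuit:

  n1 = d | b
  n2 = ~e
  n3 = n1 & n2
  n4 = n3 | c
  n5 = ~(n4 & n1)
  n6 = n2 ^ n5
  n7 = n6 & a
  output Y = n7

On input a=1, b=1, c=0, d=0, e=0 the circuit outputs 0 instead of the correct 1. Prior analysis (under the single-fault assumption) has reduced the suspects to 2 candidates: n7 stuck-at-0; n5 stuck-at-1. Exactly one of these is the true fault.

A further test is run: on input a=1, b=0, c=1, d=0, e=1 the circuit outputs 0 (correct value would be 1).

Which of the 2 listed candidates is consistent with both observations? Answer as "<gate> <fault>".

Evaluate each candidate on input a=1, b=0, c=1, d=0, e=1:
  n7 stuck-at-0: n1=0, n2=0, n3=0, n4=1, n5=1, n6=1, n7=0 [stuck-at-0] → 0 — matches
  n5 stuck-at-1: n1=0, n2=0, n3=0, n4=1, n5=1 [stuck-at-1], n6=1, n7=1 → 1 — eliminated
Only n7 stuck-at-0 reproduces the observed 0.

n7 stuck-at-0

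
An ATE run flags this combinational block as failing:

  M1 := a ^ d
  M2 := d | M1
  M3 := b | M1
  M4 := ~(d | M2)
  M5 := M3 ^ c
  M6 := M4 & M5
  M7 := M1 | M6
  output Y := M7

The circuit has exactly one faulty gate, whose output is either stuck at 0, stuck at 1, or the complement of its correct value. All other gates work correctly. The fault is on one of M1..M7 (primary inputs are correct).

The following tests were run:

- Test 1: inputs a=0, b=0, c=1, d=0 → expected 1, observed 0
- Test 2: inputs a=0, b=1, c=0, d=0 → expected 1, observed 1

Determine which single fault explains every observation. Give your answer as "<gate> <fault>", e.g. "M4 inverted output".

M3 stuck-at-1

Fault-free values for test 1 (a=0, b=0, c=1, d=0): M1=0, M2=0, M3=0, M4=1, M5=1, M6=1, M7=1, giving Y=1. Observed 0.
Test 1: faults giving observed 0 are {M2 stuck-at-1, M2 inverted output, M3 stuck-at-1, M3 inverted output, M4 stuck-at-0, M4 inverted output, M5 stuck-at-0, M5 inverted output, M6 stuck-at-0, M6 inverted output, M7 stuck-at-0, M7 inverted output}.
Test 2 (a=0, b=1, c=0, d=0): fault-free M1=0, M2=0, M3=1, M4=1, M5=1, M6=1, M7=1 → 1; observed 1. Eliminates M2 stuck-at-1, M2 inverted output, M3 inverted output, M4 stuck-at-0, M4 inverted output, M5 stuck-at-0, M5 inverted output, M6 stuck-at-0, M6 inverted output, M7 stuck-at-0, M7 inverted output.
Only M3 stuck-at-1 is consistent with every test.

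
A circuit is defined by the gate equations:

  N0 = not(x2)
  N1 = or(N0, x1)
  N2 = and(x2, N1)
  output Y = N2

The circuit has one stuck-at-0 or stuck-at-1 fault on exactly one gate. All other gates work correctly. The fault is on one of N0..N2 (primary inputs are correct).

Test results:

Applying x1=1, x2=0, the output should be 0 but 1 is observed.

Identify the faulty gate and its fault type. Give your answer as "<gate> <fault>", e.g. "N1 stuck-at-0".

Fault-free values for test 1 (x1=1, x2=0): N0=1, N1=1, N2=0, giving Y=0. Observed 1.
Test 1: faults giving observed 1 are {N2 stuck-at-1}.
Only N2 stuck-at-1 is consistent with every test.

N2 stuck-at-1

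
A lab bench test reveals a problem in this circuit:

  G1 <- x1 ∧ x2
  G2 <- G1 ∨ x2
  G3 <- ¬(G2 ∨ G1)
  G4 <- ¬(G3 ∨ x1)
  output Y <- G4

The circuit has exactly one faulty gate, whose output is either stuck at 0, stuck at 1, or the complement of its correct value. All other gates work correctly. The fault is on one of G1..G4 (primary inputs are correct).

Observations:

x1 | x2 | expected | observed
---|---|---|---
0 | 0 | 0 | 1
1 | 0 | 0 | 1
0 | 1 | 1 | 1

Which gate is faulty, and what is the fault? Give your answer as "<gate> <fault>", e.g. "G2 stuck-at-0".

G4 stuck-at-1

Fault-free values for test 1 (x1=0, x2=0): G1=0, G2=0, G3=1, G4=0, giving Y=0. Observed 1.
Test 1: faults giving observed 1 are {G1 stuck-at-1, G1 inverted output, G2 stuck-at-1, G2 inverted output, G3 stuck-at-0, G3 inverted output, G4 stuck-at-1, G4 inverted output}.
Test 2 (x1=1, x2=0): fault-free G1=0, G2=0, G3=1, G4=0 → 0; observed 1. Eliminates G1 stuck-at-1, G1 inverted output, G2 stuck-at-1, G2 inverted output, G3 stuck-at-0, G3 inverted output.
Test 3 (x1=0, x2=1): fault-free G1=0, G2=1, G3=0, G4=1 → 1; observed 1. Eliminates G4 inverted output.
Only G4 stuck-at-1 is consistent with every test.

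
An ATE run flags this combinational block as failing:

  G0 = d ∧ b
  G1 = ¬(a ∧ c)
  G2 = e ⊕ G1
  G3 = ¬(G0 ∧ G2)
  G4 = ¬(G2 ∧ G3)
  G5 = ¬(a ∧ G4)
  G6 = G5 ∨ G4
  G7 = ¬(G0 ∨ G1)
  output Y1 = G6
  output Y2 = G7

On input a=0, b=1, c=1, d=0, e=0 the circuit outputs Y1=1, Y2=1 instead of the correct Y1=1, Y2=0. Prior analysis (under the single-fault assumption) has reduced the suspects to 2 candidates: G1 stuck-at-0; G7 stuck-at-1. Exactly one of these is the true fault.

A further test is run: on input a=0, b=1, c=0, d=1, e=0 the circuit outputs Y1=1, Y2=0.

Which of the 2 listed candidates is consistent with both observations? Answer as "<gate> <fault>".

G1 stuck-at-0

Evaluate each candidate on input a=0, b=1, c=0, d=1, e=0:
  G1 stuck-at-0: G0=1, G1=0 [stuck-at-0], G2=0, G3=1, G4=1, G5=1, G6=1, G7=0 → Y1=1, Y2=0 — matches
  G7 stuck-at-1: G0=1, G1=1, G2=1, G3=0, G4=1, G5=1, G6=1, G7=1 [stuck-at-1] → Y1=1, Y2=1 — eliminated
Only G1 stuck-at-0 reproduces the observed Y1=1, Y2=0.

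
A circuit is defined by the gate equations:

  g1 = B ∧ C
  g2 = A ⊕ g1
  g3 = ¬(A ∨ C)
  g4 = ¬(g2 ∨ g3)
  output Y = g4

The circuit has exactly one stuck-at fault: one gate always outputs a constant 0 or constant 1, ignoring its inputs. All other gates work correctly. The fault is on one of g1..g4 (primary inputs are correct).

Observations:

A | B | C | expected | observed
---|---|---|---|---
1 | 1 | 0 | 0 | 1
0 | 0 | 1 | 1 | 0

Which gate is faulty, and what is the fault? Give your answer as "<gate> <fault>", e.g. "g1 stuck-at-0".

Fault-free values for test 1 (A=1, B=1, C=0): g1=0, g2=1, g3=0, g4=0, giving Y=0. Observed 1.
Test 1: faults giving observed 1 are {g1 stuck-at-1, g2 stuck-at-0, g4 stuck-at-1}.
Test 2 (A=0, B=0, C=1): fault-free g1=0, g2=0, g3=0, g4=1 → 1; observed 0. Eliminates g2 stuck-at-0, g4 stuck-at-1.
Only g1 stuck-at-1 is consistent with every test.

g1 stuck-at-1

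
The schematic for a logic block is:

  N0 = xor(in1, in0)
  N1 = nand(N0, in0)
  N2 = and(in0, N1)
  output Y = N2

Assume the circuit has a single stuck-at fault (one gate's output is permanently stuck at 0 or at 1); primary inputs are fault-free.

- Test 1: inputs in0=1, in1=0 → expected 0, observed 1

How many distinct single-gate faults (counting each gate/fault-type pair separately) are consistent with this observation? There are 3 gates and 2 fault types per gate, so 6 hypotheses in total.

3

Fault-free: N0=1, N1=0, N2=0 → 0. Observed 1.
  N0 stuck-at-0: output 1 ✓
  N0 stuck-at-1: output 0 ✗
  N1 stuck-at-0: output 0 ✗
  N1 stuck-at-1: output 1 ✓
  N2 stuck-at-0: output 0 ✗
  N2 stuck-at-1: output 1 ✓
Consistent faults: {N0 stuck-at-0, N1 stuck-at-1, N2 stuck-at-1} — 3 in all.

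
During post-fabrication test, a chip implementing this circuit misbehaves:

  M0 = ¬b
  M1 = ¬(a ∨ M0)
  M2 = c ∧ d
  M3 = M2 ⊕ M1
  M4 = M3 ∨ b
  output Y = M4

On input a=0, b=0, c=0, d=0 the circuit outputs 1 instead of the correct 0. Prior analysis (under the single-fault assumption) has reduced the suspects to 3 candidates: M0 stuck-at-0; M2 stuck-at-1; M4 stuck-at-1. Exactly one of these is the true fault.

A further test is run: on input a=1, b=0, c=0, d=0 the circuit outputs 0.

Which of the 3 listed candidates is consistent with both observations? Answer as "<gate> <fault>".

M0 stuck-at-0

Evaluate each candidate on input a=1, b=0, c=0, d=0:
  M0 stuck-at-0: M0=0 [stuck-at-0], M1=0, M2=0, M3=0, M4=0 → 0 — matches
  M2 stuck-at-1: M0=1, M1=0, M2=1 [stuck-at-1], M3=1, M4=1 → 1 — eliminated
  M4 stuck-at-1: M0=1, M1=0, M2=0, M3=0, M4=1 [stuck-at-1] → 1 — eliminated
Only M0 stuck-at-0 reproduces the observed 0.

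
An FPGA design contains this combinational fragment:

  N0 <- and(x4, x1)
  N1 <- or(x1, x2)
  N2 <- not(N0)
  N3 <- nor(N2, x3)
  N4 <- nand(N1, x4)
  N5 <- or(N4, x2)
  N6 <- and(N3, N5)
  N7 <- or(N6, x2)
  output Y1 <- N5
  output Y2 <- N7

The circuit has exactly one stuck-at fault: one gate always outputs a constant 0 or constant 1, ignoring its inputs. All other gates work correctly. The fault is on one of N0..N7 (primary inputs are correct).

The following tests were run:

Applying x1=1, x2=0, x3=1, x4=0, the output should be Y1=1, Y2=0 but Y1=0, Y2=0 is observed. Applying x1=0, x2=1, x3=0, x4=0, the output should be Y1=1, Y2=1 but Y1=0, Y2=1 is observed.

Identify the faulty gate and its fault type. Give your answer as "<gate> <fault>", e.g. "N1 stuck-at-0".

Fault-free values for test 1 (x1=1, x2=0, x3=1, x4=0): N0=0, N1=1, N2=1, N3=0, N4=1, N5=1, N6=0, N7=0, giving Y1=1, Y2=0. Observed Y1=0, Y2=0.
Test 1: faults giving observed Y1=0, Y2=0 are {N4 stuck-at-0, N5 stuck-at-0}.
Test 2 (x1=0, x2=1, x3=0, x4=0): fault-free N0=0, N1=1, N2=1, N3=0, N4=1, N5=1, N6=0, N7=1 → Y1=1, Y2=1; observed Y1=0, Y2=1. Eliminates N4 stuck-at-0.
Only N5 stuck-at-0 is consistent with every test.

N5 stuck-at-0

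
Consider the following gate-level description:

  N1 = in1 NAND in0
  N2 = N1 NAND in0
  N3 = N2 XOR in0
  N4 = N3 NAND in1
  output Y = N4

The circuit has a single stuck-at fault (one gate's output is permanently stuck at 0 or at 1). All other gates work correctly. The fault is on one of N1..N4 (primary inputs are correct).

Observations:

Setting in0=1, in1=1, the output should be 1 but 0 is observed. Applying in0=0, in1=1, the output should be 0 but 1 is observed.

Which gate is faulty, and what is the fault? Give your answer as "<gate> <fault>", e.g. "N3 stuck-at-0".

Fault-free values for test 1 (in0=1, in1=1): N1=0, N2=1, N3=0, N4=1, giving Y=1. Observed 0.
Test 1: faults giving observed 0 are {N1 stuck-at-1, N2 stuck-at-0, N3 stuck-at-1, N4 stuck-at-0}.
Test 2 (in0=0, in1=1): fault-free N1=1, N2=1, N3=1, N4=0 → 0; observed 1. Eliminates N1 stuck-at-1, N3 stuck-at-1, N4 stuck-at-0.
Only N2 stuck-at-0 is consistent with every test.

N2 stuck-at-0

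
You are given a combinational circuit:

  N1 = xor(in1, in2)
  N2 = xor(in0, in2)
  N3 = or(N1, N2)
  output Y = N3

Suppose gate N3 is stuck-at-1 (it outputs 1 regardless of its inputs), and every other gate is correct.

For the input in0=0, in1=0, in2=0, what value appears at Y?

1

Propagate with N3 forced: N1=0, N2=0, N3=1 [stuck-at-1].
So Y = 1. (Without the fault it would be 0.)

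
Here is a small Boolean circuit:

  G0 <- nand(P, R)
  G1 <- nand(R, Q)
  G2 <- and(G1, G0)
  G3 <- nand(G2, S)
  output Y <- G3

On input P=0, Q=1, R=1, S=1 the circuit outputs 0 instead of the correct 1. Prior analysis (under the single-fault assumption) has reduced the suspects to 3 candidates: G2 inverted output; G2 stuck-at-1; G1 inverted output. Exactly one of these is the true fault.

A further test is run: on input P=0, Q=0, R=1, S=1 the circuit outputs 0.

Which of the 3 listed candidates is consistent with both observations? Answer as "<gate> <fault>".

G2 stuck-at-1

Evaluate each candidate on input P=0, Q=0, R=1, S=1:
  G2 inverted output: G0=1, G1=1, G2=0 [inverted output], G3=1 → 1 — eliminated
  G2 stuck-at-1: G0=1, G1=1, G2=1 [stuck-at-1], G3=0 → 0 — matches
  G1 inverted output: G0=1, G1=0 [inverted output], G2=0, G3=1 → 1 — eliminated
Only G2 stuck-at-1 reproduces the observed 0.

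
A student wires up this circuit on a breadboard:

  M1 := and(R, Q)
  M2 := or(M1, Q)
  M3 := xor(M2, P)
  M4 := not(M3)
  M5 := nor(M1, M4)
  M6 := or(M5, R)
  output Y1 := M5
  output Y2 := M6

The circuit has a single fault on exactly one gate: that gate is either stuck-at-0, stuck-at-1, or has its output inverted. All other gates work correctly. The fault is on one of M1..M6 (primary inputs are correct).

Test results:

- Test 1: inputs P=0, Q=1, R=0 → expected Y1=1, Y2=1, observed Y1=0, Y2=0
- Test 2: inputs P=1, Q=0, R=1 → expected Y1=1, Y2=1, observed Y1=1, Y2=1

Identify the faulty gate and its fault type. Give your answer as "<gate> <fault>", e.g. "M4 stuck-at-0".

M2 stuck-at-0

Fault-free values for test 1 (P=0, Q=1, R=0): M1=0, M2=1, M3=1, M4=0, M5=1, M6=1, giving Y1=1, Y2=1. Observed Y1=0, Y2=0.
Test 1: faults giving observed Y1=0, Y2=0 are {M1 stuck-at-1, M1 inverted output, M2 stuck-at-0, M2 inverted output, M3 stuck-at-0, M3 inverted output, M4 stuck-at-1, M4 inverted output, M5 stuck-at-0, M5 inverted output}.
Test 2 (P=1, Q=0, R=1): fault-free M1=0, M2=0, M3=1, M4=0, M5=1, M6=1 → Y1=1, Y2=1; observed Y1=1, Y2=1. Eliminates M1 stuck-at-1, M1 inverted output, M2 inverted output, M3 stuck-at-0, M3 inverted output, M4 stuck-at-1, M4 inverted output, M5 stuck-at-0, M5 inverted output.
Only M2 stuck-at-0 is consistent with every test.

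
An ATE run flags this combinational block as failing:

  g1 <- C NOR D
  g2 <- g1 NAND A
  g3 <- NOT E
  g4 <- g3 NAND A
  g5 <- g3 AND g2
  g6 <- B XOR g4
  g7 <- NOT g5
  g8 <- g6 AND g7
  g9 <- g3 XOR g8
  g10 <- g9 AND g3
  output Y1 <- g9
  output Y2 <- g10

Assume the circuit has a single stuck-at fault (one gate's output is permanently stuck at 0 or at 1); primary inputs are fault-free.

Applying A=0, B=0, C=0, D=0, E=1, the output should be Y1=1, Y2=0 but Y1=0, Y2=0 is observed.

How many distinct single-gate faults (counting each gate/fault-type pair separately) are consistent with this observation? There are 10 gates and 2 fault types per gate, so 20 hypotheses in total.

Fault-free: g1=1, g2=1, g3=0, g4=1, g5=0, g6=1, g7=1, g8=1, g9=1, g10=0 → Y1=1, Y2=0. Observed Y1=0, Y2=0.
  g1: none of the 2 fault types match ✗
  g2: none of the 2 fault types match ✗
  g3: none of the 2 fault types match ✗
  g4: stuck-at-0 ✓; others ✗
  g5: stuck-at-1 ✓; others ✗
  g6: stuck-at-0 ✓; others ✗
  g7: stuck-at-0 ✓; others ✗
  g8: stuck-at-0 ✓; others ✗
  g9: stuck-at-0 ✓; others ✗
  g10: none of the 2 fault types match ✗
Consistent faults: {g4 stuck-at-0, g5 stuck-at-1, g6 stuck-at-0, g7 stuck-at-0, g8 stuck-at-0, g9 stuck-at-0} — 6 in all.

6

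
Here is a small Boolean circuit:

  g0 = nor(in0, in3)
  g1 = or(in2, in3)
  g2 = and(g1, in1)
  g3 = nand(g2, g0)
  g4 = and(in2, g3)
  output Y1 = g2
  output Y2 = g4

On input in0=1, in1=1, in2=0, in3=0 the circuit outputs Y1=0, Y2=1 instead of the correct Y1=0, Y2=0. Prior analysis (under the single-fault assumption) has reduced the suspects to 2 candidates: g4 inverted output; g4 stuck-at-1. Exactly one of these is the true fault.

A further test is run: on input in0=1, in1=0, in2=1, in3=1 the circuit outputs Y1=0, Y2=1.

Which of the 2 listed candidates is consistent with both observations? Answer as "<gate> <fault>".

Evaluate each candidate on input in0=1, in1=0, in2=1, in3=1:
  g4 inverted output: g0=0, g1=1, g2=0, g3=1, g4=0 [inverted output] → Y1=0, Y2=0 — eliminated
  g4 stuck-at-1: g0=0, g1=1, g2=0, g3=1, g4=1 [stuck-at-1] → Y1=0, Y2=1 — matches
Only g4 stuck-at-1 reproduces the observed Y1=0, Y2=1.

g4 stuck-at-1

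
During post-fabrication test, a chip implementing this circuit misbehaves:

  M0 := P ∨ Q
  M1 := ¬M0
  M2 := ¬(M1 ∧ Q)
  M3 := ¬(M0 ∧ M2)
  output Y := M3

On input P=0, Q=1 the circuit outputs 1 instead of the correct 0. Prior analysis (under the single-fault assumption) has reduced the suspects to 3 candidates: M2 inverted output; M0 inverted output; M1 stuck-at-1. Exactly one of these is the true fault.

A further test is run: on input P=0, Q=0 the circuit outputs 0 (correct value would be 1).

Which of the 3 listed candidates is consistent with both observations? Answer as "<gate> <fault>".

Evaluate each candidate on input P=0, Q=0:
  M2 inverted output: M0=0, M1=1, M2=0 [inverted output], M3=1 → 1 — eliminated
  M0 inverted output: M0=1 [inverted output], M1=0, M2=1, M3=0 → 0 — matches
  M1 stuck-at-1: M0=0, M1=1 [stuck-at-1], M2=1, M3=1 → 1 — eliminated
Only M0 inverted output reproduces the observed 0.

M0 inverted output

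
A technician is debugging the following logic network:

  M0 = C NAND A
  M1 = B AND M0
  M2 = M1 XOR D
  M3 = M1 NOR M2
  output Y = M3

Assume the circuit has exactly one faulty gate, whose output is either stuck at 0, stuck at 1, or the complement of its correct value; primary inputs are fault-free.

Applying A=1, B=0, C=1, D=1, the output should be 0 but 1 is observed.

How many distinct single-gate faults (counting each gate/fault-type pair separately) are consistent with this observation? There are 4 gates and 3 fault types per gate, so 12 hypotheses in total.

Fault-free: M0=0, M1=0, M2=1, M3=0 → 0. Observed 1.
  M0 stuck-at-0: output 0 ✗
  M0 stuck-at-1: output 0 ✗
  M0 inverted output: output 0 ✗
  M1 stuck-at-0: output 0 ✗
  M1 stuck-at-1: output 0 ✗
  M1 inverted output: output 0 ✗
  M2 stuck-at-0: output 1 ✓
  M2 stuck-at-1: output 0 ✗
  M2 inverted output: output 1 ✓
  M3 stuck-at-0: output 0 ✗
  M3 stuck-at-1: output 1 ✓
  M3 inverted output: output 1 ✓
Consistent faults: {M2 stuck-at-0, M2 inverted output, M3 stuck-at-1, M3 inverted output} — 4 in all.

4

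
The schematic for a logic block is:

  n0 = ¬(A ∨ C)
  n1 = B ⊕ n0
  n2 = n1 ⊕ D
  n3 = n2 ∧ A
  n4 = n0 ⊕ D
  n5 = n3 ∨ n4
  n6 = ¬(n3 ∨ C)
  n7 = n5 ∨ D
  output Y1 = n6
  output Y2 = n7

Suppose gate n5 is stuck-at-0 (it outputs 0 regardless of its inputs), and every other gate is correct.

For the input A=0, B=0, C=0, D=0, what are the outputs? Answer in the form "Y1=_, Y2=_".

Propagate with n5 forced: n0=1, n1=1, n2=1, n3=0, n4=1, n5=0 [stuck-at-0], n6=1, n7=0.
So the outputs are Y1=1, Y2=0. (Without the fault they would be Y1=1, Y2=1.)

Y1=1, Y2=0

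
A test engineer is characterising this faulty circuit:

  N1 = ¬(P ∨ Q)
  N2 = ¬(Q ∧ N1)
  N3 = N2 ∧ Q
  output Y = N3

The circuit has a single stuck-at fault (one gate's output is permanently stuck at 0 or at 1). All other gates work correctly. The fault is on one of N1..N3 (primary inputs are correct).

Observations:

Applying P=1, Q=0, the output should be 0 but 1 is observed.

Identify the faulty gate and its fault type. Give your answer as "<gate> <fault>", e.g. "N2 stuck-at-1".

Fault-free values for test 1 (P=1, Q=0): N1=0, N2=1, N3=0, giving Y=0. Observed 1.
Test 1: faults giving observed 1 are {N3 stuck-at-1}.
Only N3 stuck-at-1 is consistent with every test.

N3 stuck-at-1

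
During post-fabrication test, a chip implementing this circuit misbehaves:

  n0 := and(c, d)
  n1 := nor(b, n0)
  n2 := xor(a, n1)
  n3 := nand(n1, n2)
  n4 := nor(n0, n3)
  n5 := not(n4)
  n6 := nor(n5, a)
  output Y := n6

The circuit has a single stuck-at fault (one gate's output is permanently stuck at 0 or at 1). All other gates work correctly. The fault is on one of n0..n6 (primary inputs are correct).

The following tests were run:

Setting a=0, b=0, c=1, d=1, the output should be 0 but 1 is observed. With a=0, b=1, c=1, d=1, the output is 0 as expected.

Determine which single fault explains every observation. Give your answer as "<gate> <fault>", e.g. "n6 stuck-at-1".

n0 stuck-at-0

Fault-free values for test 1 (a=0, b=0, c=1, d=1): n0=1, n1=0, n2=0, n3=1, n4=0, n5=1, n6=0, giving Y=0. Observed 1.
Test 1: faults giving observed 1 are {n0 stuck-at-0, n4 stuck-at-1, n5 stuck-at-0, n6 stuck-at-1}.
Test 2 (a=0, b=1, c=1, d=1): fault-free n0=1, n1=0, n2=0, n3=1, n4=0, n5=1, n6=0 → 0; observed 0. Eliminates n4 stuck-at-1, n5 stuck-at-0, n6 stuck-at-1.
Only n0 stuck-at-0 is consistent with every test.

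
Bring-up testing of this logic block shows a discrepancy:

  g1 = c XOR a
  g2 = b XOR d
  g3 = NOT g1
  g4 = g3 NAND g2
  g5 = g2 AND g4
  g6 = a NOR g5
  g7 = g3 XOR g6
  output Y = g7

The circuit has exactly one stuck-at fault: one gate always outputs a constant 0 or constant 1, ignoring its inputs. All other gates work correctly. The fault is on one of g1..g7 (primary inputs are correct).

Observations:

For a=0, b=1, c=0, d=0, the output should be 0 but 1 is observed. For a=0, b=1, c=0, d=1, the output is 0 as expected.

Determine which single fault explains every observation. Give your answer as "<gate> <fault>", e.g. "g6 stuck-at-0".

Fault-free values for test 1 (a=0, b=1, c=0, d=0): g1=0, g2=1, g3=1, g4=0, g5=0, g6=1, g7=0, giving Y=0. Observed 1.
Test 1: faults giving observed 1 are {g4 stuck-at-1, g5 stuck-at-1, g6 stuck-at-0, g7 stuck-at-1}.
Test 2 (a=0, b=1, c=0, d=1): fault-free g1=0, g2=0, g3=1, g4=1, g5=0, g6=1, g7=0 → 0; observed 0. Eliminates g5 stuck-at-1, g6 stuck-at-0, g7 stuck-at-1.
Only g4 stuck-at-1 is consistent with every test.

g4 stuck-at-1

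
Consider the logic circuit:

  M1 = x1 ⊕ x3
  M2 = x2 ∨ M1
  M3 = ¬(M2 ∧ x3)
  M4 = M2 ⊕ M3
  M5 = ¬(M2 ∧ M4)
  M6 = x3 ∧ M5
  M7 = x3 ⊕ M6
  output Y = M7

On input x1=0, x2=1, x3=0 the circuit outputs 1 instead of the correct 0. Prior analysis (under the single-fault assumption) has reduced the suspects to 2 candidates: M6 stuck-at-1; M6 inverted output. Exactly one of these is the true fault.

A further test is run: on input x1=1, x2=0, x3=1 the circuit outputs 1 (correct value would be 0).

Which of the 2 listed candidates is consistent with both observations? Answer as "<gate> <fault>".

M6 inverted output

Evaluate each candidate on input x1=1, x2=0, x3=1:
  M6 stuck-at-1: M1=0, M2=0, M3=1, M4=1, M5=1, M6=1 [stuck-at-1], M7=0 → 0 — eliminated
  M6 inverted output: M1=0, M2=0, M3=1, M4=1, M5=1, M6=0 [inverted output], M7=1 → 1 — matches
Only M6 inverted output reproduces the observed 1.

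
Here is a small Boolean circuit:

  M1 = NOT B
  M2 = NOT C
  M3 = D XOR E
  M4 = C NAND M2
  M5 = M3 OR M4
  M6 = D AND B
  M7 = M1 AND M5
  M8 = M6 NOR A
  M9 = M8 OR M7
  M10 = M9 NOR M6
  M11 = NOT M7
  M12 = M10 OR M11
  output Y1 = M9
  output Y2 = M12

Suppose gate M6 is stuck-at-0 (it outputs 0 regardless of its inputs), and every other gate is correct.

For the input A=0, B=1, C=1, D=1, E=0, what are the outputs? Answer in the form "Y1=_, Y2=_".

Y1=1, Y2=1

Propagate with M6 forced: M1=0, M2=0, M3=1, M4=1, M5=1, M6=0 [stuck-at-0], M7=0, M8=1, M9=1, M10=0, M11=1, M12=1.
So the outputs are Y1=1, Y2=1. (Without the fault they would be Y1=0, Y2=1.)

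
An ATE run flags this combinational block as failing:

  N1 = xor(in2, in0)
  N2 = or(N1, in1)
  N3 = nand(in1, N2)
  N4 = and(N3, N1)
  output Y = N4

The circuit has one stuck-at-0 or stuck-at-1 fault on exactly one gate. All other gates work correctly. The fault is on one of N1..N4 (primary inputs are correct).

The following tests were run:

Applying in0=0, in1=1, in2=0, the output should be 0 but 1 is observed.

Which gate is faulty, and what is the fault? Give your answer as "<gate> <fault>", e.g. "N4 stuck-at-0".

Fault-free values for test 1 (in0=0, in1=1, in2=0): N1=0, N2=1, N3=0, N4=0, giving Y=0. Observed 1.
Test 1: faults giving observed 1 are {N4 stuck-at-1}.
Only N4 stuck-at-1 is consistent with every test.

N4 stuck-at-1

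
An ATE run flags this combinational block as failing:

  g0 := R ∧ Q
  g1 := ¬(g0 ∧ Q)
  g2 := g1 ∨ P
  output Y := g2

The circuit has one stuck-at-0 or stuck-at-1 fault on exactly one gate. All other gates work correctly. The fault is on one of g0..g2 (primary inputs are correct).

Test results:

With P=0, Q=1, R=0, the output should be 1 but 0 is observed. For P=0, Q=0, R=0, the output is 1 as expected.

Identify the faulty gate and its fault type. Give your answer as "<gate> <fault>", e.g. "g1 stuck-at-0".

Fault-free values for test 1 (P=0, Q=1, R=0): g0=0, g1=1, g2=1, giving Y=1. Observed 0.
Test 1: faults giving observed 0 are {g0 stuck-at-1, g1 stuck-at-0, g2 stuck-at-0}.
Test 2 (P=0, Q=0, R=0): fault-free g0=0, g1=1, g2=1 → 1; observed 1. Eliminates g1 stuck-at-0, g2 stuck-at-0.
Only g0 stuck-at-1 is consistent with every test.

g0 stuck-at-1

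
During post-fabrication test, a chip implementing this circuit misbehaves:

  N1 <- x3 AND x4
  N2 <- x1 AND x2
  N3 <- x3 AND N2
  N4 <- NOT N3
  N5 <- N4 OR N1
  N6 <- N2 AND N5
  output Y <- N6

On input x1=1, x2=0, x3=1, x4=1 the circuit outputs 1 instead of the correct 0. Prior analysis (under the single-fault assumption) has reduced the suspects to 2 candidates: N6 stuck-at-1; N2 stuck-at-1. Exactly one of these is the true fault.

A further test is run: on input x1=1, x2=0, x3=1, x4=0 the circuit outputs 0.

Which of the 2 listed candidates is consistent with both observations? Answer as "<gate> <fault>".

Evaluate each candidate on input x1=1, x2=0, x3=1, x4=0:
  N6 stuck-at-1: N1=0, N2=0, N3=0, N4=1, N5=1, N6=1 [stuck-at-1] → 1 — eliminated
  N2 stuck-at-1: N1=0, N2=1 [stuck-at-1], N3=1, N4=0, N5=0, N6=0 → 0 — matches
Only N2 stuck-at-1 reproduces the observed 0.

N2 stuck-at-1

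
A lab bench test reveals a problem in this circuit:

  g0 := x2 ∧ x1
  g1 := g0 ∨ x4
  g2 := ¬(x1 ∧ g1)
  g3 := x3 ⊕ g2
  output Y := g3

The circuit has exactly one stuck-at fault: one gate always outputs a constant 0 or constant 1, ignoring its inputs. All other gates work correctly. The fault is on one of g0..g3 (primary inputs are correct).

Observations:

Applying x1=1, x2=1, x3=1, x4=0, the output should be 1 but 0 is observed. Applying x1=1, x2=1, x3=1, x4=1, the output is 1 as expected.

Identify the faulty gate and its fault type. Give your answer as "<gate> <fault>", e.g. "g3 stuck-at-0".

Fault-free values for test 1 (x1=1, x2=1, x3=1, x4=0): g0=1, g1=1, g2=0, g3=1, giving Y=1. Observed 0.
Test 1: faults giving observed 0 are {g0 stuck-at-0, g1 stuck-at-0, g2 stuck-at-1, g3 stuck-at-0}.
Test 2 (x1=1, x2=1, x3=1, x4=1): fault-free g0=1, g1=1, g2=0, g3=1 → 1; observed 1. Eliminates g1 stuck-at-0, g2 stuck-at-1, g3 stuck-at-0.
Only g0 stuck-at-0 is consistent with every test.

g0 stuck-at-0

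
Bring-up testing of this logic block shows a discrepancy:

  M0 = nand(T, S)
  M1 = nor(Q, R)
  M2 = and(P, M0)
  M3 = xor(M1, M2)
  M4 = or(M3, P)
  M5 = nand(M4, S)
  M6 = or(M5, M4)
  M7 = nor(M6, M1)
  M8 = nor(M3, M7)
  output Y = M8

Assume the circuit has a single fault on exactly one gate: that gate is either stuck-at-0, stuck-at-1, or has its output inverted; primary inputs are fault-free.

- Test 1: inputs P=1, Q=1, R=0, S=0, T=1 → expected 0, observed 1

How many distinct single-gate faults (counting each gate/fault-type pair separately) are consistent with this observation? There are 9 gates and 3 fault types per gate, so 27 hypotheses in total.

10

Fault-free: M0=1, M1=0, M2=1, M3=1, M4=1, M5=1, M6=1, M7=0, M8=0 → 0. Observed 1.
  M0: stuck-at-0, inverted output ✓; others ✗
  M1: stuck-at-1, inverted output ✓; others ✗
  M2: stuck-at-0, inverted output ✓; others ✗
  M3: stuck-at-0, inverted output ✓; others ✗
  M4: none of the 3 fault types match ✗
  M5: none of the 3 fault types match ✗
  M6: none of the 3 fault types match ✗
  M7: none of the 3 fault types match ✗
  M8: stuck-at-1, inverted output ✓; others ✗
Consistent faults: {M0 stuck-at-0, M0 inverted output, M1 stuck-at-1, M1 inverted output, M2 stuck-at-0, M2 inverted output, M3 stuck-at-0, M3 inverted output, M8 stuck-at-1, M8 inverted output} — 10 in all.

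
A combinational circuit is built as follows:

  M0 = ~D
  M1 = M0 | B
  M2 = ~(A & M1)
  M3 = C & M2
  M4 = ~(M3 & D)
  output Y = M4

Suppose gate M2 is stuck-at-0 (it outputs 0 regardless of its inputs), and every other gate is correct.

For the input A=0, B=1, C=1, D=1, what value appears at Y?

Propagate with M2 forced: M0=0, M1=1, M2=0 [stuck-at-0], M3=0, M4=1.
So Y = 1. (Without the fault it would be 0.)

1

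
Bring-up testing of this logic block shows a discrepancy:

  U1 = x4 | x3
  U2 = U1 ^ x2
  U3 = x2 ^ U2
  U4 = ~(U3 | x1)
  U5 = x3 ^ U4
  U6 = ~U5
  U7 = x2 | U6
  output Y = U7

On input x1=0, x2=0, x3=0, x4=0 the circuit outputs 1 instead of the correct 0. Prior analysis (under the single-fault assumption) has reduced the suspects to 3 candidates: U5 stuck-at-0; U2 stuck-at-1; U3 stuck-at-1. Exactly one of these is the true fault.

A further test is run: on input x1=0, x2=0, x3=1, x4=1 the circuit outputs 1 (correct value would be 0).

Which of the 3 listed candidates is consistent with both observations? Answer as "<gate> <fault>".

U5 stuck-at-0

Evaluate each candidate on input x1=0, x2=0, x3=1, x4=1:
  U5 stuck-at-0: U1=1, U2=1, U3=1, U4=0, U5=0 [stuck-at-0], U6=1, U7=1 → 1 — matches
  U2 stuck-at-1: U1=1, U2=1 [stuck-at-1], U3=1, U4=0, U5=1, U6=0, U7=0 → 0 — eliminated
  U3 stuck-at-1: U1=1, U2=1, U3=1 [stuck-at-1], U4=0, U5=1, U6=0, U7=0 → 0 — eliminated
Only U5 stuck-at-0 reproduces the observed 1.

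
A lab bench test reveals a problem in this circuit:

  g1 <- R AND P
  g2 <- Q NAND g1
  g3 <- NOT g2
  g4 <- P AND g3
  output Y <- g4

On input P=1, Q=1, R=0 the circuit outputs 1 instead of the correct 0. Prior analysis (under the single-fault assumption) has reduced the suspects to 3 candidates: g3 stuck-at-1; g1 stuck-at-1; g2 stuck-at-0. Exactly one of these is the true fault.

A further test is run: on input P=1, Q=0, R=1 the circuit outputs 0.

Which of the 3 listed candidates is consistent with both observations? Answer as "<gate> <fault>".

g1 stuck-at-1

Evaluate each candidate on input P=1, Q=0, R=1:
  g3 stuck-at-1: g1=1, g2=1, g3=1 [stuck-at-1], g4=1 → 1 — eliminated
  g1 stuck-at-1: g1=1 [stuck-at-1], g2=1, g3=0, g4=0 → 0 — matches
  g2 stuck-at-0: g1=1, g2=0 [stuck-at-0], g3=1, g4=1 → 1 — eliminated
Only g1 stuck-at-1 reproduces the observed 0.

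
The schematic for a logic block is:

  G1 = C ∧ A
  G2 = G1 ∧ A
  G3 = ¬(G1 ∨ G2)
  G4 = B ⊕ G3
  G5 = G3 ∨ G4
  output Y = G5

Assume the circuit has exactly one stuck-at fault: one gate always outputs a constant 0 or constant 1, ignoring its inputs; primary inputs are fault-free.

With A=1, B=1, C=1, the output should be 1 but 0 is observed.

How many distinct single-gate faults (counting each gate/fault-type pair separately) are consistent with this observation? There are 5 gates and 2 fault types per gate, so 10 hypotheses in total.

Fault-free: G1=1, G2=1, G3=0, G4=1, G5=1 → 1. Observed 0.
  G1 stuck-at-0: output 1 ✗
  G1 stuck-at-1: output 1 ✗
  G2 stuck-at-0: output 1 ✗
  G2 stuck-at-1: output 1 ✗
  G3 stuck-at-0: output 1 ✗
  G3 stuck-at-1: output 1 ✗
  G4 stuck-at-0: output 0 ✓
  G4 stuck-at-1: output 1 ✗
  G5 stuck-at-0: output 0 ✓
  G5 stuck-at-1: output 1 ✗
Consistent faults: {G4 stuck-at-0, G5 stuck-at-0} — 2 in all.

2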